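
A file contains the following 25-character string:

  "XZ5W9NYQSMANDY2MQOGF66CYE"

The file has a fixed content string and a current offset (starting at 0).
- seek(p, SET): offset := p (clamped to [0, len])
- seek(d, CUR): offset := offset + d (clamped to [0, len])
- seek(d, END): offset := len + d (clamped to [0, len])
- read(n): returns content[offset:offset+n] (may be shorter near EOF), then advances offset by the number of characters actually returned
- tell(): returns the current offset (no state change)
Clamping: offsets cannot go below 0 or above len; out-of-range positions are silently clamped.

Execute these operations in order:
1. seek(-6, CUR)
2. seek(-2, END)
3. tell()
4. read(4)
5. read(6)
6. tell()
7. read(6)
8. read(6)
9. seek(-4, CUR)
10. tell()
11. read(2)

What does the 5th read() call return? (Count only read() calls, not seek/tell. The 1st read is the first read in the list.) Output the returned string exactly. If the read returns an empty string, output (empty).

Answer: 6C

Derivation:
After 1 (seek(-6, CUR)): offset=0
After 2 (seek(-2, END)): offset=23
After 3 (tell()): offset=23
After 4 (read(4)): returned 'YE', offset=25
After 5 (read(6)): returned '', offset=25
After 6 (tell()): offset=25
After 7 (read(6)): returned '', offset=25
After 8 (read(6)): returned '', offset=25
After 9 (seek(-4, CUR)): offset=21
After 10 (tell()): offset=21
After 11 (read(2)): returned '6C', offset=23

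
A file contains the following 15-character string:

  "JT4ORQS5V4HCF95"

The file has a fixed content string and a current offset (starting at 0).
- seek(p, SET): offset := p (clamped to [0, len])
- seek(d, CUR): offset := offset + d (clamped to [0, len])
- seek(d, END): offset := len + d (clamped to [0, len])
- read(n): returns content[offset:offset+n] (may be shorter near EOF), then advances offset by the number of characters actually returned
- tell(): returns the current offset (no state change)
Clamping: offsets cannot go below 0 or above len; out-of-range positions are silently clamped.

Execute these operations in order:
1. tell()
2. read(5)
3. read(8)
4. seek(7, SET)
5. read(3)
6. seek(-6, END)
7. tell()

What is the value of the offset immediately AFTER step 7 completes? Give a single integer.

After 1 (tell()): offset=0
After 2 (read(5)): returned 'JT4OR', offset=5
After 3 (read(8)): returned 'QS5V4HCF', offset=13
After 4 (seek(7, SET)): offset=7
After 5 (read(3)): returned '5V4', offset=10
After 6 (seek(-6, END)): offset=9
After 7 (tell()): offset=9

Answer: 9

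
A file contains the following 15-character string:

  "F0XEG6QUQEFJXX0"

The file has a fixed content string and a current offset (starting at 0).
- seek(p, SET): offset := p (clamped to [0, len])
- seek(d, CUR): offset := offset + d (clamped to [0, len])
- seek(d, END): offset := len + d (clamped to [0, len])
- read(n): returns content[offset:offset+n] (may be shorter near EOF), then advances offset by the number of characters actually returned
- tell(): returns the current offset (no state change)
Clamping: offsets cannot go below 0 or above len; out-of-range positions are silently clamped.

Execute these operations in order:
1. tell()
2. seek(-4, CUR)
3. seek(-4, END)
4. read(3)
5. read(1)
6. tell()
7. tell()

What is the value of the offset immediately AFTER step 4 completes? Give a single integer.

Answer: 14

Derivation:
After 1 (tell()): offset=0
After 2 (seek(-4, CUR)): offset=0
After 3 (seek(-4, END)): offset=11
After 4 (read(3)): returned 'JXX', offset=14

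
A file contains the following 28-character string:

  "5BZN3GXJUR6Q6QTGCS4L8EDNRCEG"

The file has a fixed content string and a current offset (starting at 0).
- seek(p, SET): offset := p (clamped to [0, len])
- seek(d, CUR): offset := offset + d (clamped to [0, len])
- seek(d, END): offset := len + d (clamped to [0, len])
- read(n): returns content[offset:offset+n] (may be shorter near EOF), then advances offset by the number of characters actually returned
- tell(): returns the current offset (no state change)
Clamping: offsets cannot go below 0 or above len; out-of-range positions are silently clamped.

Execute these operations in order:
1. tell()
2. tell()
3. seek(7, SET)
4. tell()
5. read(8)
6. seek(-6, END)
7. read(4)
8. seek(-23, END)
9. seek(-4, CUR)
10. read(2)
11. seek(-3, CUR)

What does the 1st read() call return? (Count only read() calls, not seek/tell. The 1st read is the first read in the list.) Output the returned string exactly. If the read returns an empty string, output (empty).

Answer: JUR6Q6QT

Derivation:
After 1 (tell()): offset=0
After 2 (tell()): offset=0
After 3 (seek(7, SET)): offset=7
After 4 (tell()): offset=7
After 5 (read(8)): returned 'JUR6Q6QT', offset=15
After 6 (seek(-6, END)): offset=22
After 7 (read(4)): returned 'DNRC', offset=26
After 8 (seek(-23, END)): offset=5
After 9 (seek(-4, CUR)): offset=1
After 10 (read(2)): returned 'BZ', offset=3
After 11 (seek(-3, CUR)): offset=0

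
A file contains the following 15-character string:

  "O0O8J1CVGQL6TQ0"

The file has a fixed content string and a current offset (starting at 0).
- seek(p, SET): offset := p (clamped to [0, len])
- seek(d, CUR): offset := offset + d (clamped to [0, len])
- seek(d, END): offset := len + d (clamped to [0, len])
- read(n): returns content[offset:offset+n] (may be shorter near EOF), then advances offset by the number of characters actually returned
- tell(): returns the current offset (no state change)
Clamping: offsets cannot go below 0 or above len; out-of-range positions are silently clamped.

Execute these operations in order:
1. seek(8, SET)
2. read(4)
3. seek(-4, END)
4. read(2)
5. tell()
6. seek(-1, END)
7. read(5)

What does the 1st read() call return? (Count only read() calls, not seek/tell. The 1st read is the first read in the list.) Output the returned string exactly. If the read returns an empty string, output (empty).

After 1 (seek(8, SET)): offset=8
After 2 (read(4)): returned 'GQL6', offset=12
After 3 (seek(-4, END)): offset=11
After 4 (read(2)): returned '6T', offset=13
After 5 (tell()): offset=13
After 6 (seek(-1, END)): offset=14
After 7 (read(5)): returned '0', offset=15

Answer: GQL6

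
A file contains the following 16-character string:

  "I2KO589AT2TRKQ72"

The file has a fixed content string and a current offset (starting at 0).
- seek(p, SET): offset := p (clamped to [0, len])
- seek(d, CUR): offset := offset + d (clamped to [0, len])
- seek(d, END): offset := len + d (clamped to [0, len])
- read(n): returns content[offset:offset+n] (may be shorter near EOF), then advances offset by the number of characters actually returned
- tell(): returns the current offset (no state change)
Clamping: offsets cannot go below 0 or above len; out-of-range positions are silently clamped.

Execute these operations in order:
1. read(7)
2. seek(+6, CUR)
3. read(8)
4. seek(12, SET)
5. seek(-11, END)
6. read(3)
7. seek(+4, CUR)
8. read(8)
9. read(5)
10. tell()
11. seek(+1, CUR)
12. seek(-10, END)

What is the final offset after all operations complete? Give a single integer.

Answer: 6

Derivation:
After 1 (read(7)): returned 'I2KO589', offset=7
After 2 (seek(+6, CUR)): offset=13
After 3 (read(8)): returned 'Q72', offset=16
After 4 (seek(12, SET)): offset=12
After 5 (seek(-11, END)): offset=5
After 6 (read(3)): returned '89A', offset=8
After 7 (seek(+4, CUR)): offset=12
After 8 (read(8)): returned 'KQ72', offset=16
After 9 (read(5)): returned '', offset=16
After 10 (tell()): offset=16
After 11 (seek(+1, CUR)): offset=16
After 12 (seek(-10, END)): offset=6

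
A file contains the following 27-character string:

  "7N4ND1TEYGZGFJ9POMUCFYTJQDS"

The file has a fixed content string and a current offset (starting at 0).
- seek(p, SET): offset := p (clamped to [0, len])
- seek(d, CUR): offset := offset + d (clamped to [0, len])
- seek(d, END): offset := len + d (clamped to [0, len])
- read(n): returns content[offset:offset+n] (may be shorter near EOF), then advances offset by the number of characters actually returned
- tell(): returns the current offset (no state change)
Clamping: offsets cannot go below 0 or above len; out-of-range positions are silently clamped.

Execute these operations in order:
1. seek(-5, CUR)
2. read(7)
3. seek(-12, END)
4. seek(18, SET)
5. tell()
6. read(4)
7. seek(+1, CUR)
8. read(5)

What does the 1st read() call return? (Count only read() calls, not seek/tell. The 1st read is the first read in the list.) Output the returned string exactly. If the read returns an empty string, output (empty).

After 1 (seek(-5, CUR)): offset=0
After 2 (read(7)): returned '7N4ND1T', offset=7
After 3 (seek(-12, END)): offset=15
After 4 (seek(18, SET)): offset=18
After 5 (tell()): offset=18
After 6 (read(4)): returned 'UCFY', offset=22
After 7 (seek(+1, CUR)): offset=23
After 8 (read(5)): returned 'JQDS', offset=27

Answer: 7N4ND1T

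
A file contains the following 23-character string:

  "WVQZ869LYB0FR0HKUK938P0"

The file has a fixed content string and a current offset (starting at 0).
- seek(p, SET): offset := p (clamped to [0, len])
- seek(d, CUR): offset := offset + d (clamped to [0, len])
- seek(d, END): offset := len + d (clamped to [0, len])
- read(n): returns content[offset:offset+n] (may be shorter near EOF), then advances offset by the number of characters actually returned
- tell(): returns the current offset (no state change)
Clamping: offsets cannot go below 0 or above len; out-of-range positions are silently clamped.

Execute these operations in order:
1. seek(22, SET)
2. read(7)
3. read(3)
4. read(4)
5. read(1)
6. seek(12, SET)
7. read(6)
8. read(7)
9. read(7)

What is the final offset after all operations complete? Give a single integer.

Answer: 23

Derivation:
After 1 (seek(22, SET)): offset=22
After 2 (read(7)): returned '0', offset=23
After 3 (read(3)): returned '', offset=23
After 4 (read(4)): returned '', offset=23
After 5 (read(1)): returned '', offset=23
After 6 (seek(12, SET)): offset=12
After 7 (read(6)): returned 'R0HKUK', offset=18
After 8 (read(7)): returned '938P0', offset=23
After 9 (read(7)): returned '', offset=23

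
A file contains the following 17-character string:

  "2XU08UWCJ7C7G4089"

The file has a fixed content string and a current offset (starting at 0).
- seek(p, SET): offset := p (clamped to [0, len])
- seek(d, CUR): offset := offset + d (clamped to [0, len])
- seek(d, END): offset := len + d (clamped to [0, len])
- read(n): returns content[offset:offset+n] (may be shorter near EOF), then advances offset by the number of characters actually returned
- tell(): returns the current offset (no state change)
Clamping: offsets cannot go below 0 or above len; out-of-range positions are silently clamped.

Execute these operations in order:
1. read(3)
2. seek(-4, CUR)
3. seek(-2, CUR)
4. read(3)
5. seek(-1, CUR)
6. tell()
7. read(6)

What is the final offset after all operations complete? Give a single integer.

Answer: 8

Derivation:
After 1 (read(3)): returned '2XU', offset=3
After 2 (seek(-4, CUR)): offset=0
After 3 (seek(-2, CUR)): offset=0
After 4 (read(3)): returned '2XU', offset=3
After 5 (seek(-1, CUR)): offset=2
After 6 (tell()): offset=2
After 7 (read(6)): returned 'U08UWC', offset=8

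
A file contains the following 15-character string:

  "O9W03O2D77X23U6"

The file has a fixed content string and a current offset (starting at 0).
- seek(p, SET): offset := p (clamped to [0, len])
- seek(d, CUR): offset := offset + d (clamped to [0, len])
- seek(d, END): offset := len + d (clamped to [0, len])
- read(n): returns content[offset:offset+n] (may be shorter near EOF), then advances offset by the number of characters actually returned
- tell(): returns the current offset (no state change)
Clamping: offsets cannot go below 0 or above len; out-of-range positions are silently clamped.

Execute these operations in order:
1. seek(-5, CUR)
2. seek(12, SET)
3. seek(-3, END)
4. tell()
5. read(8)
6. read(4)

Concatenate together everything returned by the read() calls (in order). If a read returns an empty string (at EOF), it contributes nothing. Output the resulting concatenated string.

Answer: 3U6

Derivation:
After 1 (seek(-5, CUR)): offset=0
After 2 (seek(12, SET)): offset=12
After 3 (seek(-3, END)): offset=12
After 4 (tell()): offset=12
After 5 (read(8)): returned '3U6', offset=15
After 6 (read(4)): returned '', offset=15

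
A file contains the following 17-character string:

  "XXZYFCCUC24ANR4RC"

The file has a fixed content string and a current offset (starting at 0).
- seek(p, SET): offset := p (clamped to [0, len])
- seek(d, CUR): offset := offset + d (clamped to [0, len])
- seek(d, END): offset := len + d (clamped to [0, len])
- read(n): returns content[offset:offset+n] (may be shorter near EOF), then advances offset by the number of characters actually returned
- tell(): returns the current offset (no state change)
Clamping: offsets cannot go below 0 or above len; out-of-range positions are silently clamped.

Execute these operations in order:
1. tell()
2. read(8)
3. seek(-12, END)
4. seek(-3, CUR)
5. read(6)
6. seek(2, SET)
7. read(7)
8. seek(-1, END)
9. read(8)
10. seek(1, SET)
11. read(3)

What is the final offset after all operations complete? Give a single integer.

After 1 (tell()): offset=0
After 2 (read(8)): returned 'XXZYFCCU', offset=8
After 3 (seek(-12, END)): offset=5
After 4 (seek(-3, CUR)): offset=2
After 5 (read(6)): returned 'ZYFCCU', offset=8
After 6 (seek(2, SET)): offset=2
After 7 (read(7)): returned 'ZYFCCUC', offset=9
After 8 (seek(-1, END)): offset=16
After 9 (read(8)): returned 'C', offset=17
After 10 (seek(1, SET)): offset=1
After 11 (read(3)): returned 'XZY', offset=4

Answer: 4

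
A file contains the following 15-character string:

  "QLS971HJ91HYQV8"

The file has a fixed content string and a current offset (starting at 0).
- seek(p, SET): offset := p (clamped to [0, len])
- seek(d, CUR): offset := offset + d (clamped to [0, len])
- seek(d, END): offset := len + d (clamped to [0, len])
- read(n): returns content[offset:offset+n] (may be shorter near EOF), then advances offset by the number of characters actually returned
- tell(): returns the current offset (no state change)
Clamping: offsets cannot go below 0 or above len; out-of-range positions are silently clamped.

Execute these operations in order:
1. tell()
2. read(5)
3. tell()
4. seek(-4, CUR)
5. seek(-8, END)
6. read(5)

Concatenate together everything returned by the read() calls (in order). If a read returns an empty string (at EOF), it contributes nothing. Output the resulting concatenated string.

After 1 (tell()): offset=0
After 2 (read(5)): returned 'QLS97', offset=5
After 3 (tell()): offset=5
After 4 (seek(-4, CUR)): offset=1
After 5 (seek(-8, END)): offset=7
After 6 (read(5)): returned 'J91HY', offset=12

Answer: QLS97J91HY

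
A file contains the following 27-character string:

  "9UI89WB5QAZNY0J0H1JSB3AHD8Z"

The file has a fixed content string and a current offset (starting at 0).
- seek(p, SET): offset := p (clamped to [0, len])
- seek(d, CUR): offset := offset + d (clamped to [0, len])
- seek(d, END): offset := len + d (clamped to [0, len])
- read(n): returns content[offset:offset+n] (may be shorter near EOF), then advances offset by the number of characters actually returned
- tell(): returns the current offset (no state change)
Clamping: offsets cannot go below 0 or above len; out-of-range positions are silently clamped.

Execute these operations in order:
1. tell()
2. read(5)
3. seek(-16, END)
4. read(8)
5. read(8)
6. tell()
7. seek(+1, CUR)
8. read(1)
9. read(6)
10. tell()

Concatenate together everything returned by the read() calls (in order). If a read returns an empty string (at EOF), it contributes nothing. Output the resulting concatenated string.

Answer: 9UI89NY0J0H1JSB3AHD8Z

Derivation:
After 1 (tell()): offset=0
After 2 (read(5)): returned '9UI89', offset=5
After 3 (seek(-16, END)): offset=11
After 4 (read(8)): returned 'NY0J0H1J', offset=19
After 5 (read(8)): returned 'SB3AHD8Z', offset=27
After 6 (tell()): offset=27
After 7 (seek(+1, CUR)): offset=27
After 8 (read(1)): returned '', offset=27
After 9 (read(6)): returned '', offset=27
After 10 (tell()): offset=27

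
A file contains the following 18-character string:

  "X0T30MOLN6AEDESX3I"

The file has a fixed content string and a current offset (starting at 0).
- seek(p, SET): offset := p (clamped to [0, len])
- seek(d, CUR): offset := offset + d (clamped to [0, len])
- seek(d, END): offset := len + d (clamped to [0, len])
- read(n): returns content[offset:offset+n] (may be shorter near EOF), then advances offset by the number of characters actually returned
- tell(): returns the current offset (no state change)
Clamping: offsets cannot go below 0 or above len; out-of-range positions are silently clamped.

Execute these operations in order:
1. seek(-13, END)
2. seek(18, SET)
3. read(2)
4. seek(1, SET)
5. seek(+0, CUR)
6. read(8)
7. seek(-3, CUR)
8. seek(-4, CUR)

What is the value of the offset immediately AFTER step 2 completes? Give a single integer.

After 1 (seek(-13, END)): offset=5
After 2 (seek(18, SET)): offset=18

Answer: 18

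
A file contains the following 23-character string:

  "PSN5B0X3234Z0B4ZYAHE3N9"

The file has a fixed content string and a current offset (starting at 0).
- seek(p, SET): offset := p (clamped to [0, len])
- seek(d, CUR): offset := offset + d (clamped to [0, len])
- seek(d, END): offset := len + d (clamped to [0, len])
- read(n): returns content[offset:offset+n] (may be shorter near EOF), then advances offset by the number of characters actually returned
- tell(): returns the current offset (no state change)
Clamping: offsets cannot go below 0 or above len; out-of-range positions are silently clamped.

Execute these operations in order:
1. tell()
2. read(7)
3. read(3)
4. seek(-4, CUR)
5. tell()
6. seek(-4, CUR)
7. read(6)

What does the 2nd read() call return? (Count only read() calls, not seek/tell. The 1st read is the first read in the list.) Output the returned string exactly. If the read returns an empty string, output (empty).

Answer: 323

Derivation:
After 1 (tell()): offset=0
After 2 (read(7)): returned 'PSN5B0X', offset=7
After 3 (read(3)): returned '323', offset=10
After 4 (seek(-4, CUR)): offset=6
After 5 (tell()): offset=6
After 6 (seek(-4, CUR)): offset=2
After 7 (read(6)): returned 'N5B0X3', offset=8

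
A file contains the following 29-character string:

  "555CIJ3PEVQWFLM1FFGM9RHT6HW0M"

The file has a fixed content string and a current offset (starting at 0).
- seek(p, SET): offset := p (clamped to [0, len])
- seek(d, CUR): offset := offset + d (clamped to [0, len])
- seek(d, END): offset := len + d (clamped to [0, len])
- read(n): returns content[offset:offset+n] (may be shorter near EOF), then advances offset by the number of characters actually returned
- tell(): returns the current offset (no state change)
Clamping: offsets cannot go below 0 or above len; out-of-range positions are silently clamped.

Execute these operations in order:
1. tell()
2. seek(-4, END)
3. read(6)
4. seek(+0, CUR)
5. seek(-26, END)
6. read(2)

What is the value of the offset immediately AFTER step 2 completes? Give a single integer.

Answer: 25

Derivation:
After 1 (tell()): offset=0
After 2 (seek(-4, END)): offset=25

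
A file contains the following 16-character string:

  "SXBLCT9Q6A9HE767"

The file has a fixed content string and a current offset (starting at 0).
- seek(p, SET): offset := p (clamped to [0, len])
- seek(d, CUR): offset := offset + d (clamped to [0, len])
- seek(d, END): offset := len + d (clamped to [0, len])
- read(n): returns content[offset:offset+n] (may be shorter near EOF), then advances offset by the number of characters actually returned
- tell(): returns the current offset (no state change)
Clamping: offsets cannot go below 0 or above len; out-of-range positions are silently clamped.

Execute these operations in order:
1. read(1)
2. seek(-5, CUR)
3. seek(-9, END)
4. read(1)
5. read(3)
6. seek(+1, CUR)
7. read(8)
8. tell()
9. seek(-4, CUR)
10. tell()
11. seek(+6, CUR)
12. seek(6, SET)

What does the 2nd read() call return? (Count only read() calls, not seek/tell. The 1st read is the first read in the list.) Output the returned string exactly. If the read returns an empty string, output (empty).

Answer: Q

Derivation:
After 1 (read(1)): returned 'S', offset=1
After 2 (seek(-5, CUR)): offset=0
After 3 (seek(-9, END)): offset=7
After 4 (read(1)): returned 'Q', offset=8
After 5 (read(3)): returned '6A9', offset=11
After 6 (seek(+1, CUR)): offset=12
After 7 (read(8)): returned 'E767', offset=16
After 8 (tell()): offset=16
After 9 (seek(-4, CUR)): offset=12
After 10 (tell()): offset=12
After 11 (seek(+6, CUR)): offset=16
After 12 (seek(6, SET)): offset=6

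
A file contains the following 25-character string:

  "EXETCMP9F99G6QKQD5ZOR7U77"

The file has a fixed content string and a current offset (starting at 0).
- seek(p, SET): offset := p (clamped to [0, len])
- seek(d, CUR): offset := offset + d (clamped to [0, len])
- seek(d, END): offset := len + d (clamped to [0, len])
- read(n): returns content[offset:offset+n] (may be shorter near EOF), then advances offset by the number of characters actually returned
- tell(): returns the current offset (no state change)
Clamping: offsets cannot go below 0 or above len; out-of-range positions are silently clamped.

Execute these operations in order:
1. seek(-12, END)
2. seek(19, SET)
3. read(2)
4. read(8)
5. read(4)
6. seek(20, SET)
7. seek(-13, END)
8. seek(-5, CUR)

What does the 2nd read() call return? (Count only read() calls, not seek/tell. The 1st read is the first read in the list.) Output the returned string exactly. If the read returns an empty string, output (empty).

Answer: 7U77

Derivation:
After 1 (seek(-12, END)): offset=13
After 2 (seek(19, SET)): offset=19
After 3 (read(2)): returned 'OR', offset=21
After 4 (read(8)): returned '7U77', offset=25
After 5 (read(4)): returned '', offset=25
After 6 (seek(20, SET)): offset=20
After 7 (seek(-13, END)): offset=12
After 8 (seek(-5, CUR)): offset=7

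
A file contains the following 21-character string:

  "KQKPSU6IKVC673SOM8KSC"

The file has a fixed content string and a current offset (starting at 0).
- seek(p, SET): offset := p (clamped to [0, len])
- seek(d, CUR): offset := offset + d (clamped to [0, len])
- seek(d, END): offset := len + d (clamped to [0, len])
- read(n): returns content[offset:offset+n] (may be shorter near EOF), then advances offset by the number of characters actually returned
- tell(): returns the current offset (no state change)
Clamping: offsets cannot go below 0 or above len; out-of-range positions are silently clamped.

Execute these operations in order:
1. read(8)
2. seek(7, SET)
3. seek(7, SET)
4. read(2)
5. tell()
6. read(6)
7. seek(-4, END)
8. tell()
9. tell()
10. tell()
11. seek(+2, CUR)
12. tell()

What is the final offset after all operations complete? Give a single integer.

After 1 (read(8)): returned 'KQKPSU6I', offset=8
After 2 (seek(7, SET)): offset=7
After 3 (seek(7, SET)): offset=7
After 4 (read(2)): returned 'IK', offset=9
After 5 (tell()): offset=9
After 6 (read(6)): returned 'VC673S', offset=15
After 7 (seek(-4, END)): offset=17
After 8 (tell()): offset=17
After 9 (tell()): offset=17
After 10 (tell()): offset=17
After 11 (seek(+2, CUR)): offset=19
After 12 (tell()): offset=19

Answer: 19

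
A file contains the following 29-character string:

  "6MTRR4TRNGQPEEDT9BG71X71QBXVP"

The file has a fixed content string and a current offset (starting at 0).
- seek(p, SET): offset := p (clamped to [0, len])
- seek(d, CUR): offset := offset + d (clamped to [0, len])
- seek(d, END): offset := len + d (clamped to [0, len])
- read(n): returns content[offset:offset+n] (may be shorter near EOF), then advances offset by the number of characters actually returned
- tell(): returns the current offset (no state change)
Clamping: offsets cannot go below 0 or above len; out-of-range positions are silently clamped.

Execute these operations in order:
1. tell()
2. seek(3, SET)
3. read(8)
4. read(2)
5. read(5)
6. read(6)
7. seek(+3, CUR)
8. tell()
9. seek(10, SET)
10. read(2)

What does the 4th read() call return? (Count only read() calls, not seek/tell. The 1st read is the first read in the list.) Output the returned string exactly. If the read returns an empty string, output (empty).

After 1 (tell()): offset=0
After 2 (seek(3, SET)): offset=3
After 3 (read(8)): returned 'RR4TRNGQ', offset=11
After 4 (read(2)): returned 'PE', offset=13
After 5 (read(5)): returned 'EDT9B', offset=18
After 6 (read(6)): returned 'G71X71', offset=24
After 7 (seek(+3, CUR)): offset=27
After 8 (tell()): offset=27
After 9 (seek(10, SET)): offset=10
After 10 (read(2)): returned 'QP', offset=12

Answer: G71X71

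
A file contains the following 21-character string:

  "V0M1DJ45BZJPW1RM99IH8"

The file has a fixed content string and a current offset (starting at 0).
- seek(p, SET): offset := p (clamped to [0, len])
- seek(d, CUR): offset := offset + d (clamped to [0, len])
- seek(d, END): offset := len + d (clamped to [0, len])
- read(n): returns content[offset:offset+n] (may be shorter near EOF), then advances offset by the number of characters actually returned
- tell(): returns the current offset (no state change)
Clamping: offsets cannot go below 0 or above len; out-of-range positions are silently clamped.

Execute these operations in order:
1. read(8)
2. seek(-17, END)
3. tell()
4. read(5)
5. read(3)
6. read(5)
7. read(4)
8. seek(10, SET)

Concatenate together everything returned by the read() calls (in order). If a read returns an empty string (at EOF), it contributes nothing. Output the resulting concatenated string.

Answer: V0M1DJ45DJ45BZJPW1RM99IH8

Derivation:
After 1 (read(8)): returned 'V0M1DJ45', offset=8
After 2 (seek(-17, END)): offset=4
After 3 (tell()): offset=4
After 4 (read(5)): returned 'DJ45B', offset=9
After 5 (read(3)): returned 'ZJP', offset=12
After 6 (read(5)): returned 'W1RM9', offset=17
After 7 (read(4)): returned '9IH8', offset=21
After 8 (seek(10, SET)): offset=10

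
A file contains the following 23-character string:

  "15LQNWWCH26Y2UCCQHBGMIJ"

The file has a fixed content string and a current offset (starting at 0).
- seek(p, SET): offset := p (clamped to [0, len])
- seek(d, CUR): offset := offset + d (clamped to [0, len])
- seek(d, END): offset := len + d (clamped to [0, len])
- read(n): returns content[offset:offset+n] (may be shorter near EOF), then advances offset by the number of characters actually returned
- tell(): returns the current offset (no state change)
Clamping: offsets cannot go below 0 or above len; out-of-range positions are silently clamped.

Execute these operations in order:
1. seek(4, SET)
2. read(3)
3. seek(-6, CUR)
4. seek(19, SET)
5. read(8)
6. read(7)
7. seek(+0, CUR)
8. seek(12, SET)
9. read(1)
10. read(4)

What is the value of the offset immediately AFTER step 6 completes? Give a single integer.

After 1 (seek(4, SET)): offset=4
After 2 (read(3)): returned 'NWW', offset=7
After 3 (seek(-6, CUR)): offset=1
After 4 (seek(19, SET)): offset=19
After 5 (read(8)): returned 'GMIJ', offset=23
After 6 (read(7)): returned '', offset=23

Answer: 23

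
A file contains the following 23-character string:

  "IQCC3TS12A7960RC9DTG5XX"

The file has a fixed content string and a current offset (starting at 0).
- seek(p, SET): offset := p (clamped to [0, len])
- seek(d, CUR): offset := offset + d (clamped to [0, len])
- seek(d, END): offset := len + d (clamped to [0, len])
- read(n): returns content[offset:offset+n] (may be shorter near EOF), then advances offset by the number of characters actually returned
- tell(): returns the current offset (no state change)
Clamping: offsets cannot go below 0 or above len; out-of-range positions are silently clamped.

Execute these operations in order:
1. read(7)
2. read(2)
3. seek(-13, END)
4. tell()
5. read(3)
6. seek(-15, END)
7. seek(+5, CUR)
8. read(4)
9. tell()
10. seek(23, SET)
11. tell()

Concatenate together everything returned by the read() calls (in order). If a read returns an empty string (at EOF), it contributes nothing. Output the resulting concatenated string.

After 1 (read(7)): returned 'IQCC3TS', offset=7
After 2 (read(2)): returned '12', offset=9
After 3 (seek(-13, END)): offset=10
After 4 (tell()): offset=10
After 5 (read(3)): returned '796', offset=13
After 6 (seek(-15, END)): offset=8
After 7 (seek(+5, CUR)): offset=13
After 8 (read(4)): returned '0RC9', offset=17
After 9 (tell()): offset=17
After 10 (seek(23, SET)): offset=23
After 11 (tell()): offset=23

Answer: IQCC3TS127960RC9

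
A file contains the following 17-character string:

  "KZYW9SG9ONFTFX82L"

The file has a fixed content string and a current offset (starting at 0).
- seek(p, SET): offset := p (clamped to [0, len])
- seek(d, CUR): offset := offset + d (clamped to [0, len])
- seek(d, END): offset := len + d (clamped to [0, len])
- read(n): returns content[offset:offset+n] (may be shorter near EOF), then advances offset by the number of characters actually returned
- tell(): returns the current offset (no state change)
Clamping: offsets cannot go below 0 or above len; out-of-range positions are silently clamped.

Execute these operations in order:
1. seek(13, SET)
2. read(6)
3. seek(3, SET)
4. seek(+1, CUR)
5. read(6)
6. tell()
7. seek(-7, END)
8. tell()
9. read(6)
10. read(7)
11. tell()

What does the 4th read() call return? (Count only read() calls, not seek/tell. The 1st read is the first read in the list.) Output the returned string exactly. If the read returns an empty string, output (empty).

After 1 (seek(13, SET)): offset=13
After 2 (read(6)): returned 'X82L', offset=17
After 3 (seek(3, SET)): offset=3
After 4 (seek(+1, CUR)): offset=4
After 5 (read(6)): returned '9SG9ON', offset=10
After 6 (tell()): offset=10
After 7 (seek(-7, END)): offset=10
After 8 (tell()): offset=10
After 9 (read(6)): returned 'FTFX82', offset=16
After 10 (read(7)): returned 'L', offset=17
After 11 (tell()): offset=17

Answer: L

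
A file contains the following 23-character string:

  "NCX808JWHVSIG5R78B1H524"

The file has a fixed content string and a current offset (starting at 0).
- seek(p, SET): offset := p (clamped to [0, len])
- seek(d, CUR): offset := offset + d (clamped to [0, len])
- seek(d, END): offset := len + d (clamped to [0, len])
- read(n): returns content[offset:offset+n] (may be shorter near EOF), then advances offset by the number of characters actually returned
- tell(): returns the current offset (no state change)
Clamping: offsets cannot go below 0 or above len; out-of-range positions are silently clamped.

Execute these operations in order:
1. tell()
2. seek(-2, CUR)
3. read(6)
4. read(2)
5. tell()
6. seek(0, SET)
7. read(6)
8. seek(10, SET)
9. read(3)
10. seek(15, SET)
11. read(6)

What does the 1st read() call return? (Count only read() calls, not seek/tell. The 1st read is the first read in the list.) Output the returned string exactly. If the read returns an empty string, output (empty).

After 1 (tell()): offset=0
After 2 (seek(-2, CUR)): offset=0
After 3 (read(6)): returned 'NCX808', offset=6
After 4 (read(2)): returned 'JW', offset=8
After 5 (tell()): offset=8
After 6 (seek(0, SET)): offset=0
After 7 (read(6)): returned 'NCX808', offset=6
After 8 (seek(10, SET)): offset=10
After 9 (read(3)): returned 'SIG', offset=13
After 10 (seek(15, SET)): offset=15
After 11 (read(6)): returned '78B1H5', offset=21

Answer: NCX808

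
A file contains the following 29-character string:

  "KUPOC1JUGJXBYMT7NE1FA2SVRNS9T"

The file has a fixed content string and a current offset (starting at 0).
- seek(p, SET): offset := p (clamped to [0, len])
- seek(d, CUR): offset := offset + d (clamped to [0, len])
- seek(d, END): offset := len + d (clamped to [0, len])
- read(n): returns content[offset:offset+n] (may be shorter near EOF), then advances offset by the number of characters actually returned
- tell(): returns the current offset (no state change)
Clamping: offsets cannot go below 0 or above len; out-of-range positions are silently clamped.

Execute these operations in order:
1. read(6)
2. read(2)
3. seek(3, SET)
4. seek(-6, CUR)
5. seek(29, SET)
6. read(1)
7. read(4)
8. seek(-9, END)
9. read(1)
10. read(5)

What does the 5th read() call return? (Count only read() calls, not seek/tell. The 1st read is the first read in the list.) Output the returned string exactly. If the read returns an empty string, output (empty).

After 1 (read(6)): returned 'KUPOC1', offset=6
After 2 (read(2)): returned 'JU', offset=8
After 3 (seek(3, SET)): offset=3
After 4 (seek(-6, CUR)): offset=0
After 5 (seek(29, SET)): offset=29
After 6 (read(1)): returned '', offset=29
After 7 (read(4)): returned '', offset=29
After 8 (seek(-9, END)): offset=20
After 9 (read(1)): returned 'A', offset=21
After 10 (read(5)): returned '2SVRN', offset=26

Answer: A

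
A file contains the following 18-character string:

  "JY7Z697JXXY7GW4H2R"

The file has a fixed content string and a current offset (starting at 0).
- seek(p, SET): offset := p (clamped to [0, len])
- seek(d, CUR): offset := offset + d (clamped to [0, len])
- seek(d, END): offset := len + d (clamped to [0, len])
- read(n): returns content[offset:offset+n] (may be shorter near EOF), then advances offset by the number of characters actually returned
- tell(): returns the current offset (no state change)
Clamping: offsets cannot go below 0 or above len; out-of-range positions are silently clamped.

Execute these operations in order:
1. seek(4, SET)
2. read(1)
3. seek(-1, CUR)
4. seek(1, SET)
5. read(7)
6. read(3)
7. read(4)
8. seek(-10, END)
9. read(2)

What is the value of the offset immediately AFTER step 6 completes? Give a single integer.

After 1 (seek(4, SET)): offset=4
After 2 (read(1)): returned '6', offset=5
After 3 (seek(-1, CUR)): offset=4
After 4 (seek(1, SET)): offset=1
After 5 (read(7)): returned 'Y7Z697J', offset=8
After 6 (read(3)): returned 'XXY', offset=11

Answer: 11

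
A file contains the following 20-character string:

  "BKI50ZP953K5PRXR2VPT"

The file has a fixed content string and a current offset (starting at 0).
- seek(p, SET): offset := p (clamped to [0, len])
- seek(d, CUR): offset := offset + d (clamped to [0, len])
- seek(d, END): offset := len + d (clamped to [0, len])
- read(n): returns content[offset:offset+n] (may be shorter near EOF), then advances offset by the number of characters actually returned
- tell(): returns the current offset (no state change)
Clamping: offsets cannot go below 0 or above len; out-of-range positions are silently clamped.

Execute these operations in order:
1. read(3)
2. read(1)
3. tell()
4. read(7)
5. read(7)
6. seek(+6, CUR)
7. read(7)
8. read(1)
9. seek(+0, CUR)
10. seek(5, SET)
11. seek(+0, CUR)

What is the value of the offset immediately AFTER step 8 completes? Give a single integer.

After 1 (read(3)): returned 'BKI', offset=3
After 2 (read(1)): returned '5', offset=4
After 3 (tell()): offset=4
After 4 (read(7)): returned '0ZP953K', offset=11
After 5 (read(7)): returned '5PRXR2V', offset=18
After 6 (seek(+6, CUR)): offset=20
After 7 (read(7)): returned '', offset=20
After 8 (read(1)): returned '', offset=20

Answer: 20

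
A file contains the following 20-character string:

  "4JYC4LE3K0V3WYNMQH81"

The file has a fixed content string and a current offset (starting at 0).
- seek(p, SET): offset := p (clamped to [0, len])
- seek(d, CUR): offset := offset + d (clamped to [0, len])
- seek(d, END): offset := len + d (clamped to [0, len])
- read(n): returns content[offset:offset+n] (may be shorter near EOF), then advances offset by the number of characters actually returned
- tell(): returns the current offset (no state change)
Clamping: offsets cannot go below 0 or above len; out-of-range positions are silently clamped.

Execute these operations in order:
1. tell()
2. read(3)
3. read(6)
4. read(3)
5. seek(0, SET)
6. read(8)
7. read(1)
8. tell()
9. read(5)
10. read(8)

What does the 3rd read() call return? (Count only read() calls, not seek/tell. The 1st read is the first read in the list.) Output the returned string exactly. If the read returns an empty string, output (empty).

Answer: 0V3

Derivation:
After 1 (tell()): offset=0
After 2 (read(3)): returned '4JY', offset=3
After 3 (read(6)): returned 'C4LE3K', offset=9
After 4 (read(3)): returned '0V3', offset=12
After 5 (seek(0, SET)): offset=0
After 6 (read(8)): returned '4JYC4LE3', offset=8
After 7 (read(1)): returned 'K', offset=9
After 8 (tell()): offset=9
After 9 (read(5)): returned '0V3WY', offset=14
After 10 (read(8)): returned 'NMQH81', offset=20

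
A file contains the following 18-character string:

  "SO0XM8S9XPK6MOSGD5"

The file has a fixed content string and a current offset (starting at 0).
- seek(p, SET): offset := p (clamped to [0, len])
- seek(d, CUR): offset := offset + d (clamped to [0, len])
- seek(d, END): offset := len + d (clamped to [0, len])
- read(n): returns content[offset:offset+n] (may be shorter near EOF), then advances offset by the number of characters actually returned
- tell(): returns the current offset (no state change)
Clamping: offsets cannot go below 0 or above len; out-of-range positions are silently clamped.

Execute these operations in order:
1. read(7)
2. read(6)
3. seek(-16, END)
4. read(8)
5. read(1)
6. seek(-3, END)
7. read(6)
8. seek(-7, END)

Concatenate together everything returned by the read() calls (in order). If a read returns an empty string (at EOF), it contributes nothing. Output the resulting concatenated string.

Answer: SO0XM8S9XPK6M0XM8S9XPKGD5

Derivation:
After 1 (read(7)): returned 'SO0XM8S', offset=7
After 2 (read(6)): returned '9XPK6M', offset=13
After 3 (seek(-16, END)): offset=2
After 4 (read(8)): returned '0XM8S9XP', offset=10
After 5 (read(1)): returned 'K', offset=11
After 6 (seek(-3, END)): offset=15
After 7 (read(6)): returned 'GD5', offset=18
After 8 (seek(-7, END)): offset=11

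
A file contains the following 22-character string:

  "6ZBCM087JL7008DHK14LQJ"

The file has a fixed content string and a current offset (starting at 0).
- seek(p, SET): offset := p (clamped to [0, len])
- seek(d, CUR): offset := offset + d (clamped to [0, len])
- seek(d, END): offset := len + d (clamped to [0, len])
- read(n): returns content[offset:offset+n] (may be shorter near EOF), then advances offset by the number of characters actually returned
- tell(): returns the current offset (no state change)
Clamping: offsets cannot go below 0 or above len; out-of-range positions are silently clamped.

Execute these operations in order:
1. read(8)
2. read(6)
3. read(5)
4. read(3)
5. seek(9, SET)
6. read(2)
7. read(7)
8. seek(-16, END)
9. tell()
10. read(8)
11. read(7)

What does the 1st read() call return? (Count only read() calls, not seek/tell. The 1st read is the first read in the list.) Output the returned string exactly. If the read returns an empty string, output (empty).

After 1 (read(8)): returned '6ZBCM087', offset=8
After 2 (read(6)): returned 'JL7008', offset=14
After 3 (read(5)): returned 'DHK14', offset=19
After 4 (read(3)): returned 'LQJ', offset=22
After 5 (seek(9, SET)): offset=9
After 6 (read(2)): returned 'L7', offset=11
After 7 (read(7)): returned '008DHK1', offset=18
After 8 (seek(-16, END)): offset=6
After 9 (tell()): offset=6
After 10 (read(8)): returned '87JL7008', offset=14
After 11 (read(7)): returned 'DHK14LQ', offset=21

Answer: 6ZBCM087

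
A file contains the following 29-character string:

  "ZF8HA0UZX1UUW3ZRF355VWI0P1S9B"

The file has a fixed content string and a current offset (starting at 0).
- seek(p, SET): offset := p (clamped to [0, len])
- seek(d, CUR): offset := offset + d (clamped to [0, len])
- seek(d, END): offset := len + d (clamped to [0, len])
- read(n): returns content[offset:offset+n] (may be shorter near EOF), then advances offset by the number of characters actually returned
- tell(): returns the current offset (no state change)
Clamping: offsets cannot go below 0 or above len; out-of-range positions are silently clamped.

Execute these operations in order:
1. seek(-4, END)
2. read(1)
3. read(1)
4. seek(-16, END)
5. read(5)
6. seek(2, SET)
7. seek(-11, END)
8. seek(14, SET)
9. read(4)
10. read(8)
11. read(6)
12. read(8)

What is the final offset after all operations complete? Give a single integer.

Answer: 29

Derivation:
After 1 (seek(-4, END)): offset=25
After 2 (read(1)): returned '1', offset=26
After 3 (read(1)): returned 'S', offset=27
After 4 (seek(-16, END)): offset=13
After 5 (read(5)): returned '3ZRF3', offset=18
After 6 (seek(2, SET)): offset=2
After 7 (seek(-11, END)): offset=18
After 8 (seek(14, SET)): offset=14
After 9 (read(4)): returned 'ZRF3', offset=18
After 10 (read(8)): returned '55VWI0P1', offset=26
After 11 (read(6)): returned 'S9B', offset=29
After 12 (read(8)): returned '', offset=29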